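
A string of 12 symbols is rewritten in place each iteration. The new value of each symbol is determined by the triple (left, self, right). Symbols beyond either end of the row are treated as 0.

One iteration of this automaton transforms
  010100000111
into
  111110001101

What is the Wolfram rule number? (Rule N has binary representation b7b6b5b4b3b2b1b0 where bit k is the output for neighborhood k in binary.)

126

position 10: 111 → 0  (bit 7 = 0)
position 11: 110 → 1  (bit 6 = 1)
position 2: 101 → 1  (bit 5 = 1)
position 4: 100 → 1  (bit 4 = 1)
position 9: 011 → 1  (bit 3 = 1)
position 1: 010 → 1  (bit 2 = 1)
position 0: 001 → 1  (bit 1 = 1)
position 5: 000 → 0  (bit 0 = 0)
bits b7..b0 = 01111110 = 126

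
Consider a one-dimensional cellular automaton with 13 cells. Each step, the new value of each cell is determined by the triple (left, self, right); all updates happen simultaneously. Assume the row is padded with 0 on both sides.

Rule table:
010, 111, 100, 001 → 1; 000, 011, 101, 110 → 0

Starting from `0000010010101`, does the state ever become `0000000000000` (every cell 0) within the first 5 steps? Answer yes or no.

no

step 1: 0000111110101
step 2: 0001011100101
step 3: 0011001011101
step 4: 0100111001001
step 5: 1111010111111
step 5 is 1111010111111, still not uniform 0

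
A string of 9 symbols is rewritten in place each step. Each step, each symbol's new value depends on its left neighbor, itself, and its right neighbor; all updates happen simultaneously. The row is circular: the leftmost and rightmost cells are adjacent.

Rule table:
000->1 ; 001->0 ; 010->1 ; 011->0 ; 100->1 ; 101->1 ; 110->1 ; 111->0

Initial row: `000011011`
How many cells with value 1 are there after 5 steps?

5

step 1: 111001101
step 2: 001100110
step 3: 100110011
step 4: 110011000
step 5: 011001110
count of 1: 5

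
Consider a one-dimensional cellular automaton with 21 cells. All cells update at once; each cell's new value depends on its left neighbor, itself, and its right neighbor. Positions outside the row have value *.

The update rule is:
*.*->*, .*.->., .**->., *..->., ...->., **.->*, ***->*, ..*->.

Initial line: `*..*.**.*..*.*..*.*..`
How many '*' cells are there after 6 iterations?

1

iteration 1: *...*.**....*....*...
iteration 2: *....*.*.............
iteration 3: *.....*..............
iteration 4: *....................
iteration 5: *....................  (fixed point — unchanged through iteration 6)
count of *: 1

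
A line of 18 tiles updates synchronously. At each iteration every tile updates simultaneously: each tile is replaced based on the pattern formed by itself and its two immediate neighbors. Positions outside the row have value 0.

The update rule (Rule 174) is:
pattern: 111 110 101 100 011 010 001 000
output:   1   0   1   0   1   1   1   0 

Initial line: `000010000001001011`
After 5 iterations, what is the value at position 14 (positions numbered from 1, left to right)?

0

000110000011011110
001100000110111100
011000001101111000
110000011011110000
100000110111100000
position 14 holds 0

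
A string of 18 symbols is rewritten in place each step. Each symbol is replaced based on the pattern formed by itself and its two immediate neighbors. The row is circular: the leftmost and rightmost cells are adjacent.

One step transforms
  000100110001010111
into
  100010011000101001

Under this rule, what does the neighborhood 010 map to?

0

At position 3 the neighborhood is 010; the next row has 0 there.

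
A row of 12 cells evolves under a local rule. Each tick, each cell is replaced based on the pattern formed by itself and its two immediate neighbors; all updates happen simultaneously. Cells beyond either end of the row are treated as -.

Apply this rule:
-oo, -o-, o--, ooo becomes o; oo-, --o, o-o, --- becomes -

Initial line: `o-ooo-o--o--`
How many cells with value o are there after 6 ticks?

o-oo--oo-oo-
o-o-o-o--o-o
o-o-o-oo-o-o
o-o-o-o--o-o  (repeats tick 2; period 2)
tick 6: o-o-o-o--o-o
count of o: 6

6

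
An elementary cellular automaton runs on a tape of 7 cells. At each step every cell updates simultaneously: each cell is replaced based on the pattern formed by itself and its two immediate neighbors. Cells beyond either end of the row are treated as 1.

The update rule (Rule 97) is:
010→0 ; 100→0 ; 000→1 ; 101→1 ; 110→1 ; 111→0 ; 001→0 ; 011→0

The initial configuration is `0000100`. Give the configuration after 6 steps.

step 1: 0110000
step 2: 1010110
step 3: 1101011
step 4: 0110100
step 5: 1011000
step 6: 1101010

1101010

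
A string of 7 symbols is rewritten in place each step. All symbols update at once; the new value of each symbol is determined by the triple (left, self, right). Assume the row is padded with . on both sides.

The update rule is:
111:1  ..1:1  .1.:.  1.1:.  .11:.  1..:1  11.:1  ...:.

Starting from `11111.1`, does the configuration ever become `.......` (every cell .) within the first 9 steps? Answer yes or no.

yes

.1111..
1.1111.
...1111
..1.111
.1...11
1.1.1.1
.......
all cells are . at step 7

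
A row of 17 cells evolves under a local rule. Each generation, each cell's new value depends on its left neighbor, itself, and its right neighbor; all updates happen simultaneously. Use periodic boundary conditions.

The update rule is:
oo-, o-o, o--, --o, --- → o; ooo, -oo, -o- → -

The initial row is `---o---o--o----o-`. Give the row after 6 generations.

generation 1: ooo-ooo-oo-oooo-o
generation 2: --oo--oo-oo---oo-
generation 3: oo-ooo-oo-oooo-oo
generation 4: -oo--oo-oo---oo--
generation 5: o-ooo-oo-oooo-ooo
generation 6: oo--oo-oo---oo---

oo--oo-oo---oo---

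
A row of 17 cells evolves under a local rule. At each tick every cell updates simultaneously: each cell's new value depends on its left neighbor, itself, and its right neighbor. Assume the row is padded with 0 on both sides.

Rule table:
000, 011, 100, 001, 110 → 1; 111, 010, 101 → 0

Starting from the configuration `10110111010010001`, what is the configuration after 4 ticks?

01110000111011111

00110101001101110
11110000111101011
10011111100100011
01110000111011111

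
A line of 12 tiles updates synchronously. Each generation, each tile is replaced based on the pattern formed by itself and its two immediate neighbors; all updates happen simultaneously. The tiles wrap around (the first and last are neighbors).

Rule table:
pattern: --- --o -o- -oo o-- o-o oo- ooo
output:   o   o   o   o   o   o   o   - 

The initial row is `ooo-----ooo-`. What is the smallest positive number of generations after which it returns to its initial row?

o-ooooooo-oo
ooo-----ooo-

2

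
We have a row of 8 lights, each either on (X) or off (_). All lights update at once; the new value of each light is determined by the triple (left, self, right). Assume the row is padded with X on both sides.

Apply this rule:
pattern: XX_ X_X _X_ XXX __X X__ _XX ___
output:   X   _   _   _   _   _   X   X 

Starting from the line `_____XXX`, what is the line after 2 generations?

_XXX_X__
_X_X____

_X_X____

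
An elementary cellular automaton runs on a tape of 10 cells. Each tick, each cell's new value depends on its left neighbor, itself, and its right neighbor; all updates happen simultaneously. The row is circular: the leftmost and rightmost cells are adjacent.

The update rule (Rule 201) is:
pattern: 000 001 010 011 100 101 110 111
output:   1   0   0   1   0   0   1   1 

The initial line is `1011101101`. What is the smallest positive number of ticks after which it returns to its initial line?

1011101101

1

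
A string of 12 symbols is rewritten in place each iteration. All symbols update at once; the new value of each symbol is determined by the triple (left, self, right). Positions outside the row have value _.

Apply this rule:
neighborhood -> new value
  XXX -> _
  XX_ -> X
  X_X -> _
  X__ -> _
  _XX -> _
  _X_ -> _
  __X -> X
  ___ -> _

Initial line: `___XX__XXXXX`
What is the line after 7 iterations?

_____X______

__X_X_X____X
_X________X_
X________X__
________X___
_______X____
______X_____
_____X______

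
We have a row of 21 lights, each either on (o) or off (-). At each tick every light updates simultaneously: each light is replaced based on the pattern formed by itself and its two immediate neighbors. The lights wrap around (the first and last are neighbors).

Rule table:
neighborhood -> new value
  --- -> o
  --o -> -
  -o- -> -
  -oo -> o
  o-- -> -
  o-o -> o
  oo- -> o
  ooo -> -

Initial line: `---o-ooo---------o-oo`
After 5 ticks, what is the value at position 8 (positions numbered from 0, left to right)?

tick 1: -o--oo-o-ooooooo--ooo
tick 2: o---ooo-oo-----o--o-o
tick 3: o-o-o-oooo-ooo-----oo
tick 4: oo-o-oo--ooo-o-ooo-o-
tick 5: ooo-ooo--o-oo-oo-oo-o
position 8 holds -

-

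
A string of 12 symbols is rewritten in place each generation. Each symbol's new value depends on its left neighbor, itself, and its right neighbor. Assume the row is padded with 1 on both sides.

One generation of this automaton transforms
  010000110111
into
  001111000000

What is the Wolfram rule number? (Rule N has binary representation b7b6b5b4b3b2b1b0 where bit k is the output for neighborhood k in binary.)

position 10: 111 → 0  (bit 7 = 0)
position 7: 110 → 0  (bit 6 = 0)
position 0: 101 → 0  (bit 5 = 0)
position 2: 100 → 1  (bit 4 = 1)
position 6: 011 → 0  (bit 3 = 0)
position 1: 010 → 0  (bit 2 = 0)
position 5: 001 → 1  (bit 1 = 1)
position 3: 000 → 1  (bit 0 = 1)
bits b7..b0 = 00010011 = 19

19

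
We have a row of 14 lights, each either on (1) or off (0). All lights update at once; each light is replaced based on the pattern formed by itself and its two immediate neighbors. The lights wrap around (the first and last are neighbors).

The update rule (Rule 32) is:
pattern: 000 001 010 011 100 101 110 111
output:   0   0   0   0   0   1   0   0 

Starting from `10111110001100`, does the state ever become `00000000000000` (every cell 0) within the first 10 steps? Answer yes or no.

01000000000000
00000000000000
all cells are 0 at step 2

yes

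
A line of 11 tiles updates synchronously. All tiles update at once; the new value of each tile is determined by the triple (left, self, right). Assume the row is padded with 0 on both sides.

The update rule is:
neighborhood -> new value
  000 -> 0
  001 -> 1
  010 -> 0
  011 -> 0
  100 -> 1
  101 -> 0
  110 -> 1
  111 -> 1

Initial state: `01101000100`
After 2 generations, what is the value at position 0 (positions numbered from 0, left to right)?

10100101010
00011000001
position 0 holds 0

0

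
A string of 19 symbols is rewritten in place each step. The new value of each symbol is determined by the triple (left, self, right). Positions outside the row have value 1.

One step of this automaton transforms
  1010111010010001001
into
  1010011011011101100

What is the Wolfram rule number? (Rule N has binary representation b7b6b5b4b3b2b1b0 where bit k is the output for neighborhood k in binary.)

213

position 5: 111 → 1  (bit 7 = 1)
position 0: 110 → 1  (bit 6 = 1)
position 1: 101 → 0  (bit 5 = 0)
position 9: 100 → 1  (bit 4 = 1)
position 4: 011 → 0  (bit 3 = 0)
position 2: 010 → 1  (bit 2 = 1)
position 10: 001 → 0  (bit 1 = 0)
position 13: 000 → 1  (bit 0 = 1)
bits b7..b0 = 11010101 = 213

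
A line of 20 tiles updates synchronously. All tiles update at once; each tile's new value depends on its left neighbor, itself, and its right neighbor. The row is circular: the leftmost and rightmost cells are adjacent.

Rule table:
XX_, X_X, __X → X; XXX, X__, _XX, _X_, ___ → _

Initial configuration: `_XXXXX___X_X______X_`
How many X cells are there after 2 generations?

X____X__X_X______X__
____X__X_X______X__X
count of X: 5

5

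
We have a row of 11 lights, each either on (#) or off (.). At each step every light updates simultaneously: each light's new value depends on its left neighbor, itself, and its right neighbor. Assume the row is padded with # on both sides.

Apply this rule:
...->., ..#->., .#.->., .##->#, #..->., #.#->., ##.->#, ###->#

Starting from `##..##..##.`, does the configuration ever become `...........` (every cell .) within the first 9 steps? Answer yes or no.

no

step 1: ##..##..##.  (fixed point — unchanged through step 9)
step 9 is ##..##..##., still not uniform .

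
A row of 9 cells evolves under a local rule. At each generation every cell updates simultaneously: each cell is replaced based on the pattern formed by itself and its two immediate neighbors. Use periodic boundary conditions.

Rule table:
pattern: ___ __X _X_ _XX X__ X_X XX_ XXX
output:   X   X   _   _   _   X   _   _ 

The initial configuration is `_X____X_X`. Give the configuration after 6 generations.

X__XXX_X_
__X___X_X
_X__XX_X_
X__X__X__
__X__X__X
_X__X__X_

_X__X__X_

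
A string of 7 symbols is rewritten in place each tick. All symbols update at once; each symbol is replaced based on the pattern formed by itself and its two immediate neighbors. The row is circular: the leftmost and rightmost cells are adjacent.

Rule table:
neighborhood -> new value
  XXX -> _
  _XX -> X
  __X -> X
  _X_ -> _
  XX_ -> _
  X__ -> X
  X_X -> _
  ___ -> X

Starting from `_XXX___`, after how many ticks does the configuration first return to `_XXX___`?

14

XX__XXX
__XXX__
XXX__XX
___XXX_
XXXX__X
____XXX
XXXXX__
X____XX
_XXXXX_
XX____X
__XXXXX
XXX____
X__XXXX
_XXX___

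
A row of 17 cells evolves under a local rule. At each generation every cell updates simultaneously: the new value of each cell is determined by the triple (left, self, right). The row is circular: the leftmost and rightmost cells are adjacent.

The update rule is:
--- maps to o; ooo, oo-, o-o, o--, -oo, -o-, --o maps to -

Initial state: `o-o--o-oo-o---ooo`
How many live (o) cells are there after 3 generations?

------------o----
ooooooooooo---ooo
------------o----
count of o: 1

1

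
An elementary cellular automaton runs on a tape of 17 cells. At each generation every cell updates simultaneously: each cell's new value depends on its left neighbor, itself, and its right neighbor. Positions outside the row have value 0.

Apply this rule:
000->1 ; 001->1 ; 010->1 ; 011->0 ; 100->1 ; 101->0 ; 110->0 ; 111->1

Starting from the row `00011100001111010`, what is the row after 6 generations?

11101011110110011
01001001100001100
11111110011110011
01111101101101100
10111000000000011
10010111111111100

10010111111111100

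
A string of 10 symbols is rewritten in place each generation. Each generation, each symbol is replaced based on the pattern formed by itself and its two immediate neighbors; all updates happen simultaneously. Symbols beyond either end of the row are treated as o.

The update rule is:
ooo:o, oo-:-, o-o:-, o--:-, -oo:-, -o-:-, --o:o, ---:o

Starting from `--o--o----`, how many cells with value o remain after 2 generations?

generation 1: -o--o--ooo
generation 2: ---o--o-oo
count of o: 4

4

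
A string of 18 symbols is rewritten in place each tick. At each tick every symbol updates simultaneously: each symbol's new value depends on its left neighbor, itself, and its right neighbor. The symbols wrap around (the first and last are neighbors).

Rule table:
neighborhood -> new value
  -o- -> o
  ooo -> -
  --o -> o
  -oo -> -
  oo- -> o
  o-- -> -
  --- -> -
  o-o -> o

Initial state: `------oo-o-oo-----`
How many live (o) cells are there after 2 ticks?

6

-----o-oooo-o-----
----ooo---ooo-----
count of o: 6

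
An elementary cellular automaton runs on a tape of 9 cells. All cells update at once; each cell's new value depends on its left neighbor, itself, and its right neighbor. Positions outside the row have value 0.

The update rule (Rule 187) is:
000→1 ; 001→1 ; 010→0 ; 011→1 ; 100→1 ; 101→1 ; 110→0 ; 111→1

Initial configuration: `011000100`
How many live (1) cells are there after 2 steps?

step 1: 110111011
step 2: 101110110
count of 1: 6

6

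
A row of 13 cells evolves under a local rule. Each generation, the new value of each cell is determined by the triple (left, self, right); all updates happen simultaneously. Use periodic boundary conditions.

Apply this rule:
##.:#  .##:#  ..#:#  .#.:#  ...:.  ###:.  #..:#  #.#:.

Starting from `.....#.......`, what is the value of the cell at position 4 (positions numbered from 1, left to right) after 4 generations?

....###......
...##.##.....
..###.###....
.##.#.#.##...
position 4 holds .

.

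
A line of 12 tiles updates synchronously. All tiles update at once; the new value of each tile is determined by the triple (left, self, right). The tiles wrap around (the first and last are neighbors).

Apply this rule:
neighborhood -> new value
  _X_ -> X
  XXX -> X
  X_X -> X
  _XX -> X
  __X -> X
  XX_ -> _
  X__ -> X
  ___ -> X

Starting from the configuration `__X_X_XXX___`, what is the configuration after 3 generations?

XXXXXXXX_XXX
XXXXXXX_XXXX
XXXXXX_XXXXX

XXXXXX_XXXXX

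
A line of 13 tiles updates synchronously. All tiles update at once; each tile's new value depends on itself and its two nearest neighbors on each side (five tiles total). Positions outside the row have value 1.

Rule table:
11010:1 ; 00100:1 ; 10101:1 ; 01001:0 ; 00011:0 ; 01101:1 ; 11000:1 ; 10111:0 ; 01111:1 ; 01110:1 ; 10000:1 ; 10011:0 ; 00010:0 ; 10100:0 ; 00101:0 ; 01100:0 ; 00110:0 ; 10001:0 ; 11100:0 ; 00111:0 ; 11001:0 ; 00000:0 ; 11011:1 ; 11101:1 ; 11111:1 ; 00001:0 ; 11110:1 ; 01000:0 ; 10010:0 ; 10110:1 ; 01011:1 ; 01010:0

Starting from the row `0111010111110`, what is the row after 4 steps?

1011111011111
1101111101111
1110111110111
1111011111011

1111011111011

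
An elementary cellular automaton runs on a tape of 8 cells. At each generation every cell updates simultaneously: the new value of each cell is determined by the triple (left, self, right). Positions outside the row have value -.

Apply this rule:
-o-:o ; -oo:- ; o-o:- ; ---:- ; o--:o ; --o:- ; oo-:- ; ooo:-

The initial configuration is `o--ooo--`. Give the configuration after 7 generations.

------oo

oo----o-
--o---oo
--oo----
----o---
----oo--
------o-
------oo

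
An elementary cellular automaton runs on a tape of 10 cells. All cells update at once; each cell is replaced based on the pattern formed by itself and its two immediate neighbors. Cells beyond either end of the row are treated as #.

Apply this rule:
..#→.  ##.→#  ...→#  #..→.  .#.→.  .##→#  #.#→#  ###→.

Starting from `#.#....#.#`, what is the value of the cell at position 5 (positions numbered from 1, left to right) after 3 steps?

#

step 1: ##..##..##
step 2: .#..##..#.
step 3: #...##...#
position 5 holds #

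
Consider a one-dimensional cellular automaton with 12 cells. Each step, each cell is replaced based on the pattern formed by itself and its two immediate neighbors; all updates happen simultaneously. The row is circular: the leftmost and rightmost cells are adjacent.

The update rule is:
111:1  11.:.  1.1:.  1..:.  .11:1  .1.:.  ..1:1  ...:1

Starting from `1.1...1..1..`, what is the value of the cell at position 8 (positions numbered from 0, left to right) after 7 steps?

....11..1..1
.1111..1..1.
1111..1..1..
111..1..1..1
11..1..1..11
1..1..1..111
..1..1..1111
position 8 holds 1

1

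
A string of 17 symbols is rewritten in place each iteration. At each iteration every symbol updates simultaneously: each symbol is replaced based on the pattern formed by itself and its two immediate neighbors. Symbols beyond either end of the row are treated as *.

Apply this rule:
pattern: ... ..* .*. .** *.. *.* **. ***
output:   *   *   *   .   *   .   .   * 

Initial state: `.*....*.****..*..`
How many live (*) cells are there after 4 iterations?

9

.******..**.*****
..****.**....****
**.**....****.***
*....****.**...**
count of *: 9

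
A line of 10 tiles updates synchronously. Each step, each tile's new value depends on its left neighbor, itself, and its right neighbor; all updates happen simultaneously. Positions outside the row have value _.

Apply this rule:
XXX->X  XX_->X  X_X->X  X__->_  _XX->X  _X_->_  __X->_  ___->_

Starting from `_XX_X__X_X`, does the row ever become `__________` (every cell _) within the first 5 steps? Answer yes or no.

_XXX____X_
_XXX______
_XXX______  (fixed point — unchanged through step 5)
step 5 is _XXX______, still not uniform _

no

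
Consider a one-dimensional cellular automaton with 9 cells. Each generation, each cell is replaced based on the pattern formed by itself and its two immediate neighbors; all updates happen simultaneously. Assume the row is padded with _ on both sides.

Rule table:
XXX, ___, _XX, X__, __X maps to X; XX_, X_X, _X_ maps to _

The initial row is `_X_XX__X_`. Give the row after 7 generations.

generation 1: X__X_XX_X
generation 2: _XX__X___
generation 3: XX_XX_XXX
generation 4: X__X__XX_
generation 5: _XX_XXX_X
generation 6: XX__XX___
generation 7: X_XXX_XXX

X_XXX_XXX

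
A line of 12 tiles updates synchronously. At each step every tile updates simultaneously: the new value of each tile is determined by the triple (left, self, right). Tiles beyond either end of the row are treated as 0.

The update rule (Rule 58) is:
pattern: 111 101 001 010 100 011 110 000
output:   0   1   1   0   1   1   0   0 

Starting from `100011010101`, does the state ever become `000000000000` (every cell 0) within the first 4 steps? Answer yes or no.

step 1: 010110101010
step 2: 101101010101
step 3: 011010101010
step 4: 110101010101
step 4 is 110101010101, still not uniform 0

no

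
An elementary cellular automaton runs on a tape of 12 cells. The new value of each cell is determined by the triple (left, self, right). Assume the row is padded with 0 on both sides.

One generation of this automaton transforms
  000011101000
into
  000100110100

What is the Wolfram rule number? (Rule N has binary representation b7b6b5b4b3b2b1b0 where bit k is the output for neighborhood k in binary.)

114

position 5: 111 → 0  (bit 7 = 0)
position 6: 110 → 1  (bit 6 = 1)
position 7: 101 → 1  (bit 5 = 1)
position 9: 100 → 1  (bit 4 = 1)
position 4: 011 → 0  (bit 3 = 0)
position 8: 010 → 0  (bit 2 = 0)
position 3: 001 → 1  (bit 1 = 1)
position 0: 000 → 0  (bit 0 = 0)
bits b7..b0 = 01110010 = 114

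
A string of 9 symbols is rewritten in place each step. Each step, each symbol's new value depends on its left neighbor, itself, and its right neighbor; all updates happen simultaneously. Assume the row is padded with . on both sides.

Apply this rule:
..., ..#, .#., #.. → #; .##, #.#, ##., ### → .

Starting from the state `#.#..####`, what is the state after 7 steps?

step 1: #.###....
step 2: #....####
step 3: #####....
step 4: .....####
step 5: #####....  (repeats step 3; period 2)
step 7: #####....

#####....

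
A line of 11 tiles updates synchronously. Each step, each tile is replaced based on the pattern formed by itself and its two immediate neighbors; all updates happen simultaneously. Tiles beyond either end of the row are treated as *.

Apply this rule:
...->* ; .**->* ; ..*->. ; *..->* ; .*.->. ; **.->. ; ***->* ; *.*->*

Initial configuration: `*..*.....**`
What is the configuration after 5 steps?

.*..****.**
*.*.***.***
.*.***.****
*.***.*****
.***.******

.***.******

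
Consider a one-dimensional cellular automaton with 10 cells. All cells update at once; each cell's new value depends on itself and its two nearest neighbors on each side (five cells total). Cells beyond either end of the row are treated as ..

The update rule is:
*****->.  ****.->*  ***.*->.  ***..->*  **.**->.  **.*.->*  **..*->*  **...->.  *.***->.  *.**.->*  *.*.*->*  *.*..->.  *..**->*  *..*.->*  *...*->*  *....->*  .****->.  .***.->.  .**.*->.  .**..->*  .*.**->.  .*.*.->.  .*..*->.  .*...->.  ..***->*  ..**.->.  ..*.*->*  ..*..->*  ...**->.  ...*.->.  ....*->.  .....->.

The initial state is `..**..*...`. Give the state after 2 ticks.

...*.*.*..

...****.*.
...*.*.*..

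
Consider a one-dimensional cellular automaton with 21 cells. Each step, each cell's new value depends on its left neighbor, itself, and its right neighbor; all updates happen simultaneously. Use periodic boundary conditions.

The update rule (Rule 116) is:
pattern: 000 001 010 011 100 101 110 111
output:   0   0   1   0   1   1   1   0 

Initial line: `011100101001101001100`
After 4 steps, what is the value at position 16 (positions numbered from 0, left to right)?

000110111100111100110
000011000110000110011
100001100011000011001
110000110001100001100
position 16 holds 0

0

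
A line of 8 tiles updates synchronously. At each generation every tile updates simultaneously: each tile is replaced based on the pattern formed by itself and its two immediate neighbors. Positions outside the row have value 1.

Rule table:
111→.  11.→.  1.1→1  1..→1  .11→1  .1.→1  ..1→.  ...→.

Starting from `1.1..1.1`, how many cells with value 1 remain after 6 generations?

3

generation 1: .111.111
generation 2: 11..11..
generation 3: ..1.1.1.
generation 4: 1.111111
generation 5: .11.....
generation 6: 11.1....
count of 1: 3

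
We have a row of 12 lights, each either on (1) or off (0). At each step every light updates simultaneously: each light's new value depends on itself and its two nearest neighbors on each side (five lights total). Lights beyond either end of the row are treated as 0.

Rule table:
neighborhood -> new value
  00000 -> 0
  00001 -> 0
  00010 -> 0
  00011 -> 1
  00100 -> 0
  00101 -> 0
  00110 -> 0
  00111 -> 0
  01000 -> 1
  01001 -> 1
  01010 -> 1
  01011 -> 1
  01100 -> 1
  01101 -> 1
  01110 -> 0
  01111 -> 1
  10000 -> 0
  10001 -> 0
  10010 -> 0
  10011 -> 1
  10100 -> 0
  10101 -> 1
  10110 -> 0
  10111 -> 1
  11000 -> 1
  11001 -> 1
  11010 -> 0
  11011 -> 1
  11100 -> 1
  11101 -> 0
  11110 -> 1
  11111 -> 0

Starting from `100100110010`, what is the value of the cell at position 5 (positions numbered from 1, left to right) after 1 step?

010011011001
position 5 holds 1

1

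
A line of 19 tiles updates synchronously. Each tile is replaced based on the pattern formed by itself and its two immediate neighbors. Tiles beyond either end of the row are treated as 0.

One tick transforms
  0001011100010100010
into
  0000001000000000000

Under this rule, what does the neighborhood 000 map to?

0

At position 0 the neighborhood is 000; the next row has 0 there.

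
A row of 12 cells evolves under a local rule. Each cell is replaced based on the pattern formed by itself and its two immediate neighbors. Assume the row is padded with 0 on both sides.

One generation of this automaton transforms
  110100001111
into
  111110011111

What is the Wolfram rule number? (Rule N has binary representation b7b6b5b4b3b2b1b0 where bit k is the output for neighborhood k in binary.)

254

position 9: 111 → 1  (bit 7 = 1)
position 1: 110 → 1  (bit 6 = 1)
position 2: 101 → 1  (bit 5 = 1)
position 4: 100 → 1  (bit 4 = 1)
position 0: 011 → 1  (bit 3 = 1)
position 3: 010 → 1  (bit 2 = 1)
position 7: 001 → 1  (bit 1 = 1)
position 5: 000 → 0  (bit 0 = 0)
bits b7..b0 = 11111110 = 254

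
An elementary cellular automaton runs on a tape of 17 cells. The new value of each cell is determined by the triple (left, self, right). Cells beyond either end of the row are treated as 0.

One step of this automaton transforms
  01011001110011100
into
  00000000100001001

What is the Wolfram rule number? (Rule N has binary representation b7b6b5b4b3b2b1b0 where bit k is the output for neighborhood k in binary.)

position 8: 111 → 1  (bit 7 = 1)
position 4: 110 → 0  (bit 6 = 0)
position 2: 101 → 0  (bit 5 = 0)
position 5: 100 → 0  (bit 4 = 0)
position 3: 011 → 0  (bit 3 = 0)
position 1: 010 → 0  (bit 2 = 0)
position 0: 001 → 0  (bit 1 = 0)
position 16: 000 → 1  (bit 0 = 1)
bits b7..b0 = 10000001 = 129

129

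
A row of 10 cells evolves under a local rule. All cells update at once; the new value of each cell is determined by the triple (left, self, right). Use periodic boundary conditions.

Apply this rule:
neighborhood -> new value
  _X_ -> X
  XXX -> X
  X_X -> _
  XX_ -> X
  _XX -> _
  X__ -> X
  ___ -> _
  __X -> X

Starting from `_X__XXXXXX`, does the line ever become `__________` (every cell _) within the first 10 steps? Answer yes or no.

_XXX_XXXXX
__XX__XXXX
XX_XXX_XXX
XX__XX__XX
XXXX_XXX_X
XXXX__XX__
_XXXXX_XXX
__XXXX__XX
XX_XXXXX_X
XX__XXXX__
step 10 is XX__XXXX__, still not uniform _

no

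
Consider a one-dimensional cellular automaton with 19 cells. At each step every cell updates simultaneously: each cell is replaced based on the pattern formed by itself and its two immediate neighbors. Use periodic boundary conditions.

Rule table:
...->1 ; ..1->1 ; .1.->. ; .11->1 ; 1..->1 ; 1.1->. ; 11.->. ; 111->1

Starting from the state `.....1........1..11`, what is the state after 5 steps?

1.11111111.111.1111

11111.11111111.111.
1111..1111111..11..
111.11111111.111.11
11..1111111..11..11
1.11111111.111.1111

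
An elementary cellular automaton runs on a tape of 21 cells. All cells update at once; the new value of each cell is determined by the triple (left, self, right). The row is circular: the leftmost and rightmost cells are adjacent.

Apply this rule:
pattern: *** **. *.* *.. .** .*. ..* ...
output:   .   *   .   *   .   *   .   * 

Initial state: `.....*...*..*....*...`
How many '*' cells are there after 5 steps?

****.***.**.****.****
...*...*..*....*.....
**.***.**.****.******
.*...*..*....*.......
.***.**.****.********
count of *: 17

17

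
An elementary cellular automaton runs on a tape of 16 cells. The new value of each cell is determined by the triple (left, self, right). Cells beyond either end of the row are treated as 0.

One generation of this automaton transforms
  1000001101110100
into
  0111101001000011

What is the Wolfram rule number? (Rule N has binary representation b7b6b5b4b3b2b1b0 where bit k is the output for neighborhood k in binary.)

position 10: 111 → 0  (bit 7 = 0)
position 7: 110 → 0  (bit 6 = 0)
position 8: 101 → 0  (bit 5 = 0)
position 1: 100 → 1  (bit 4 = 1)
position 6: 011 → 1  (bit 3 = 1)
position 0: 010 → 0  (bit 2 = 0)
position 5: 001 → 0  (bit 1 = 0)
position 2: 000 → 1  (bit 0 = 1)
bits b7..b0 = 00011001 = 25

25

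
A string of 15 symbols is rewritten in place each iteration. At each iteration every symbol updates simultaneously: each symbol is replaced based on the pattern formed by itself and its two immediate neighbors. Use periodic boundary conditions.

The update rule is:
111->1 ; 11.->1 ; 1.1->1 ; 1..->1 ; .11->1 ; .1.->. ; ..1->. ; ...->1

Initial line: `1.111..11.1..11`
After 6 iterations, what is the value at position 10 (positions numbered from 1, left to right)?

111111.111.1.11
11111111111.111
111111111111111
111111111111111  (fixed point — unchanged through iteration 6)
position 10 holds 1

1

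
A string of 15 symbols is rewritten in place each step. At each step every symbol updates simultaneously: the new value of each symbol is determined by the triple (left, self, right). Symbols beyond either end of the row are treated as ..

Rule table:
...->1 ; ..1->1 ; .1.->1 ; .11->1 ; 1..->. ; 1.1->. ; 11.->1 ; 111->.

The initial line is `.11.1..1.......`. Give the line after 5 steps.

111.1.11.111111
1.1.1.11.1....1
1.1.1.11.1.1111
1.1.1.11.1.1..1
1.1.1.11.1.1.11

1.1.1.11.1.1.11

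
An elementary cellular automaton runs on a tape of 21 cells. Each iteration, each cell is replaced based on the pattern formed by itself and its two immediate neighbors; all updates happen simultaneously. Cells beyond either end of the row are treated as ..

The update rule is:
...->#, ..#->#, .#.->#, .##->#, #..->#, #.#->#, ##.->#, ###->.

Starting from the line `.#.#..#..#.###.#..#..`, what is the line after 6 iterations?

############.########
#..........###......#
############.########  (repeats iteration 1; period 2)
iteration 6: #..........###......#

#..........###......#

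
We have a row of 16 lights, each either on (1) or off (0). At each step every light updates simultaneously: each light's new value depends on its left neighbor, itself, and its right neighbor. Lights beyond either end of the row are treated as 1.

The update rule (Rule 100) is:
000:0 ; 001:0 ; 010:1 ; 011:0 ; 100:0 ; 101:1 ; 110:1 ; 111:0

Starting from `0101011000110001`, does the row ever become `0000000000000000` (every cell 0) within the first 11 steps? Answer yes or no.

no

step 1: 1111101000010000
step 2: 0000111000010000
step 3: 0000001000010000
step 4: 0000001000010000  (fixed point — unchanged through step 11)
step 11 is 0000001000010000, still not uniform 0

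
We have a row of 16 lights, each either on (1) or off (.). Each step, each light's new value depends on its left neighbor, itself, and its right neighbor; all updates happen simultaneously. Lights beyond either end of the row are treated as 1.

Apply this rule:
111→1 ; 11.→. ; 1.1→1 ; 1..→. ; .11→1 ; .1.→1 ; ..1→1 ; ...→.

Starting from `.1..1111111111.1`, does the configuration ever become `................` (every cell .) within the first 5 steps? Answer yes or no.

no

step 1: 11.1111111111.11
step 2: 1.1111111111.111
step 3: .1111111111.1111
step 4: 1111111111.11111
step 5: 111111111.111111
step 5 is 111111111.111111, still not uniform .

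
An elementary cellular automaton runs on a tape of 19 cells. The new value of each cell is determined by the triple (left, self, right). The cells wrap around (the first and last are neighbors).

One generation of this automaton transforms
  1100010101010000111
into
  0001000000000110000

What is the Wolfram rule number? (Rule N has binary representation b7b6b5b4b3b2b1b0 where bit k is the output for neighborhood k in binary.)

1

position 0: 111 → 0  (bit 7 = 0)
position 1: 110 → 0  (bit 6 = 0)
position 6: 101 → 0  (bit 5 = 0)
position 2: 100 → 0  (bit 4 = 0)
position 16: 011 → 0  (bit 3 = 0)
position 5: 010 → 0  (bit 2 = 0)
position 4: 001 → 0  (bit 1 = 0)
position 3: 000 → 1  (bit 0 = 1)
bits b7..b0 = 00000001 = 1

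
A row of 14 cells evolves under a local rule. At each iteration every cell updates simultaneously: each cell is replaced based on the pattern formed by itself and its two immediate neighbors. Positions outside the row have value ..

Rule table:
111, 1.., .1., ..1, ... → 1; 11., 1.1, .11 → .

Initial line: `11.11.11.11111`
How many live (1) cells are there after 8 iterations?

iteration 1: ..........111.
iteration 2: 1111111111.1.1
iteration 3: .11111111..1.1
iteration 4: 1.111111.111.1
iteration 5: 1..1111...1..1
iteration 6: 111.11.1111111
iteration 7: .1......11111.
iteration 8: 11111111.111.1
count of 1: 12

12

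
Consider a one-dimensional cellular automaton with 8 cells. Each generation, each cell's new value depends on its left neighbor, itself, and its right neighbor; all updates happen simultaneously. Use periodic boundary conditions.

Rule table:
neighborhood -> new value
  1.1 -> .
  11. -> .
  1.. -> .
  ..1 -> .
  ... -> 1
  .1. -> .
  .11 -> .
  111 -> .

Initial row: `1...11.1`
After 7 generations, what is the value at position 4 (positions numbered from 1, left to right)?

.

..1.....
1...1111
..1.....  (repeats generation 1; period 2)
generation 7: ..1.....
position 4 holds .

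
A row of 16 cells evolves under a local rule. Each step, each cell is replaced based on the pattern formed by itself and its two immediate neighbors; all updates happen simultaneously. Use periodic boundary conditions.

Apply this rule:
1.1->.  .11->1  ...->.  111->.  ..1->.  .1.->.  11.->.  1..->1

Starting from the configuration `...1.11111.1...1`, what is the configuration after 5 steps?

1....1......1...
.1....1......1..
..1....1......1.
...1....1......1
1...1....1......

1...1....1......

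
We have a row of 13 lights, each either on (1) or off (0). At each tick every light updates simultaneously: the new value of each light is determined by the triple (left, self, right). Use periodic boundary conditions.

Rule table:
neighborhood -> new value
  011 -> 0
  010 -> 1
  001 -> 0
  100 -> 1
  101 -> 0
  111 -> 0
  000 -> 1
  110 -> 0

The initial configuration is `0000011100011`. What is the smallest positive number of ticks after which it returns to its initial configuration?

1111000011000
0000111000110
1110000110001
0001110001100
1100001100011
0011100011000
1000011000111
0111000110000
0000110001111
1110001100000
0001100011110
1100011000001
0011000111100
1000110000011
0110001111000
0001100000111
1100011110000
0011000001110
1000111100001
0110000011100
0001111000011
1100000111000
0011110000110
1000001110001
0111100001100
0000011100011

26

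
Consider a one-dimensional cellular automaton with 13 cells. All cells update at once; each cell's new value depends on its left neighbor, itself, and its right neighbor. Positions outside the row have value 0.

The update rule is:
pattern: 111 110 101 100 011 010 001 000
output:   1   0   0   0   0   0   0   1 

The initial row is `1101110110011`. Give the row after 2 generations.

0000100000000
1110001111111

1110001111111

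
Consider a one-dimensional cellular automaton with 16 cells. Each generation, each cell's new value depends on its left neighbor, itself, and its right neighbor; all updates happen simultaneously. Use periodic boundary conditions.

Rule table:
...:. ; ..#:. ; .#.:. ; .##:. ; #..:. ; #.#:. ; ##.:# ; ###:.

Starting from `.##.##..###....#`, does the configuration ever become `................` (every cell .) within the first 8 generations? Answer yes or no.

yes

..#..#....#.....
................
all cells are . at generation 2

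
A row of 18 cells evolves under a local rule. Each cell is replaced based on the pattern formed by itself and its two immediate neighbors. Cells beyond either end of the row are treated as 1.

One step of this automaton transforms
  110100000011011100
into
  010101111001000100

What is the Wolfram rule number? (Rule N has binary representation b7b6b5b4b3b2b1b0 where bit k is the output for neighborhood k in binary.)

69

position 0: 111 → 0  (bit 7 = 0)
position 1: 110 → 1  (bit 6 = 1)
position 2: 101 → 0  (bit 5 = 0)
position 4: 100 → 0  (bit 4 = 0)
position 10: 011 → 0  (bit 3 = 0)
position 3: 010 → 1  (bit 2 = 1)
position 9: 001 → 0  (bit 1 = 0)
position 5: 000 → 1  (bit 0 = 1)
bits b7..b0 = 01000101 = 69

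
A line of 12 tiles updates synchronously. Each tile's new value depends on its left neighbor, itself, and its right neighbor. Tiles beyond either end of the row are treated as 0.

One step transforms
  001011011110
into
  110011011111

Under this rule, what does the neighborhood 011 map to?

1

At position 4 the neighborhood is 011; the next row has 1 there.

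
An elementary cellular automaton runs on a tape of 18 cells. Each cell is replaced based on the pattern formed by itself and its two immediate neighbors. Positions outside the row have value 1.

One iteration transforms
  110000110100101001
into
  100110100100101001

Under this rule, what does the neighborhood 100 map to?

At position 2 the neighborhood is 100; the next row has 0 there.

0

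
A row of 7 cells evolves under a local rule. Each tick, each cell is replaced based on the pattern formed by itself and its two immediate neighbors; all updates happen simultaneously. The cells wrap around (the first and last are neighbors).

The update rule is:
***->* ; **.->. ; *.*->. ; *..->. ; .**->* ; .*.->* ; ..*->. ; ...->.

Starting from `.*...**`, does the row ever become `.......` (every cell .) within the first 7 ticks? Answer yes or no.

.*...*.
.*...*.  (fixed point — unchanged through tick 7)
tick 7 is .*...*., still not uniform .

no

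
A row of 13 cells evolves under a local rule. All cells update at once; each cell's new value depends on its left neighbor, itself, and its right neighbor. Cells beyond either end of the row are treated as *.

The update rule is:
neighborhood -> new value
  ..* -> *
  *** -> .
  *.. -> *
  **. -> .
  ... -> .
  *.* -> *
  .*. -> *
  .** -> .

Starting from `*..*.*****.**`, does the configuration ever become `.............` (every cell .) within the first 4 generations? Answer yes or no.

.****.....*..
*....*...****
.*..***.*....
****...***..*
generation 4 is ****...***..*, still not uniform .

no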